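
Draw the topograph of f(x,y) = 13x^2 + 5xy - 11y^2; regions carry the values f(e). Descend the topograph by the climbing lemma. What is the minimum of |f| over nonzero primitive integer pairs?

river: ρ → (-11,17,7)
river: ρ → (7,11,-17)
river: ρ → (-17,23,1)
river: ρ → (1,23,-17)
river: ρ → (-17,11,7)
river: ρ → (7,17,-11)
river: ρ → (-11,5,13)
river: ρ → (13,21,-3)
river: ρ → (-3,21,13)
river: ρ → (13,5,-11)
closes: descent 0, river 10
min |a| on river = 1

1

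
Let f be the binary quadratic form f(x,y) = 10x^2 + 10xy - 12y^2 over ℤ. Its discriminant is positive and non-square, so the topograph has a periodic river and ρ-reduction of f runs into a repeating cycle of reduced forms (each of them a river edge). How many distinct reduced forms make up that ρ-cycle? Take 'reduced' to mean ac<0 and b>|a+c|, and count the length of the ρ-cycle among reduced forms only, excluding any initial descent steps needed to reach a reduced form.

D = 580, ⌊√D⌋ = 24
river: ρ → (-12,14,8)
river: ρ → (8,18,-8)
river: ρ → (-8,14,12)
river: ρ → (12,10,-10)
river: ρ → (-10,10,12)
river: ρ → (12,14,-8)
river: ρ → (-8,18,8)
river: ρ → (8,14,-12)
river: ρ → (-12,10,10)
river: ρ → (10,10,-12)
ρ-cycle length = 10 (tail of 0 descent steps not counted)

10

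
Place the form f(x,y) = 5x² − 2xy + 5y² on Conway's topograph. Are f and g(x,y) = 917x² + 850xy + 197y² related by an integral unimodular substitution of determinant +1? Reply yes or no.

D₁ = -96, D₂ = -96
f: flip: (5,-2,5)→(5,2,5)
f: reduced (well bottom): (5,2,5) with a≤c, −a<b≤a
g: flip: (917,850,197)→(197,-850,917)
g: translate: b→-62 (≡-850 mod 394), so (197,-850,917)→(197,-62,5)
g: flip: (197,-62,5)→(5,62,197)
g: translate: b→2 (≡62 mod 10), so (5,62,197)→(5,2,5)
g: reduced (well bottom): (5,2,5) with a≤c, −a<b≤a
reduced forms (5, 2, 5) vs (5, 2, 5) ⇒ equivalent

yes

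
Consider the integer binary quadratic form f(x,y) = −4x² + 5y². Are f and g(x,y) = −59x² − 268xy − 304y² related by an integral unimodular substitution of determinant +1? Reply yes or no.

D₁ = 80, D₂ = 80
river cycle of f (length 2): (-4, 8, 1), (1, 8, -4)
river cycle of g (length 2): (-4, 8, 1), (1, 8, -4)
cycles coincide ⇒ equivalent

yes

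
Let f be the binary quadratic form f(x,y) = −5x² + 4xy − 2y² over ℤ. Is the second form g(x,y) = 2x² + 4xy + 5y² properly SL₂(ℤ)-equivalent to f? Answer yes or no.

D₁ = -24, D₂ = -24
f is negative-definite; reduce −f:
−f: flip: (5,-4,2)→(2,4,5)
−f: translate: b→0 (≡4 mod 4), so (2,4,5)→(2,0,3)
−f: reduced (well bottom): (2,0,3) with a≤c, −a<b≤a
flip sign back: reduced form of f is (-2,0,-3)
g: translate: b→0 (≡4 mod 4), so (2,4,5)→(2,0,3)
g: reduced (well bottom): (2,0,3) with a≤c, −a<b≤a
reduced forms (-2, 0, -3) vs (2, 0, 3) ⇒ inequivalent

no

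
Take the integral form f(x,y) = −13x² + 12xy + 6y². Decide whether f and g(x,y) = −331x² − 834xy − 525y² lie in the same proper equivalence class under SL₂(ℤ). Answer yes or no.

D₁ = 456, D₂ = 456
river cycle of f (length 10): (6, 12, -13), (-13, 14, 5), (5, 16, -10), (-10, 4, 11), (11, 18, -3), (-3, 18, 11), (11, 4, -10), (-10, 16, 5), (5, 14, -13), (-13, 12, 6)
river cycle of g (length 10): (5, 14, -13), (-13, 12, 6), (6, 12, -13), (-13, 14, 5), (5, 16, -10), (-10, 4, 11), (11, 18, -3), (-3, 18, 11), (11, 4, -10), (-10, 16, 5)
cycles coincide ⇒ equivalent

yes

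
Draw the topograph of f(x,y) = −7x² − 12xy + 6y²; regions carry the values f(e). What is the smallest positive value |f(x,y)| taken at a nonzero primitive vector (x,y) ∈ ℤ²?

descent: ρ → (6,12,-7)  [lands on river]
river: ρ → (-7,16,2)
river: ρ → (2,16,-7)
river: ρ → (-7,12,6)
closes: descent 1, river 4
min |a| on river = 2

2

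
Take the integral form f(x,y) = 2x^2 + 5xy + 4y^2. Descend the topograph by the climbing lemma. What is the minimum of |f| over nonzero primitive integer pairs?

translate: b→1 (≡5 mod 4), so (2,5,4)→(2,1,1)
flip: (2,1,1)→(1,-1,2)
translate: b→1 (≡-1 mod 2), so (1,-1,2)→(1,1,2)
reduced (well bottom): (1,1,2) with a≤c, −a<b≤a
well minimum = a = 1

1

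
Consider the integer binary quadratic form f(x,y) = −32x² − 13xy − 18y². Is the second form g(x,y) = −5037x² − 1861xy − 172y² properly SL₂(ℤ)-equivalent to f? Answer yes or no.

D₁ = -2135, D₂ = -2135
f is negative-definite; reduce −f:
−f: flip: (32,13,18)→(18,-13,32)
−f: reduced (well bottom): (18,-13,32) with a≤c, −a<b≤a
flip sign back: reduced form of f is (-18,13,-32)
g is negative-definite; reduce −g:
−g: flip: (5037,1861,172)→(172,-1861,5037)
−g: translate: b→-141 (≡-1861 mod 344), so (172,-1861,5037)→(172,-141,32)
−g: flip: (172,-141,32)→(32,141,172)
−g: translate: b→13 (≡141 mod 64), so (32,141,172)→(32,13,18)
−g: flip: (32,13,18)→(18,-13,32)
−g: reduced (well bottom): (18,-13,32) with a≤c, −a<b≤a
flip sign back: reduced form of g is (-18,13,-32)
reduced forms (-18, 13, -32) vs (-18, 13, -32) ⇒ equivalent

yes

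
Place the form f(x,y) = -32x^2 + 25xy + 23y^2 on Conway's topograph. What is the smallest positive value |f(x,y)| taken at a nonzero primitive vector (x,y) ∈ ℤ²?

river: ρ → (23,21,-34)
river: ρ → (-34,47,10)
river: ρ → (10,53,-19)
river: ρ → (-19,23,40)
river: ρ → (40,57,-2)
river: ρ → (-2,59,11)
river: ρ → (11,51,-22)
river: ρ → (-22,37,25)
river: ρ → (25,13,-34)
river: ρ → (-34,55,4)
river: ρ → (4,57,-20)
river: ρ → (-20,23,38)
river: ρ → (38,53,-5)
river: ρ → (-5,57,16)
river: ρ → (16,39,-32)
river: ρ → (-32,25,23)
closes: descent 0, river 16
min |a| on river = 2

2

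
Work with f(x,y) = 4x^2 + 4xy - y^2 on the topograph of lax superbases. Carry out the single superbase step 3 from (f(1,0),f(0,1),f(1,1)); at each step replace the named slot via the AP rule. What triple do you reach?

start (4,-1,7) = (f(1,0),f(0,1),f(1,1))
replace slot 3: 2·(4+(-1)) − 7 = -1 → (4,-1,-1)

4,-1,-1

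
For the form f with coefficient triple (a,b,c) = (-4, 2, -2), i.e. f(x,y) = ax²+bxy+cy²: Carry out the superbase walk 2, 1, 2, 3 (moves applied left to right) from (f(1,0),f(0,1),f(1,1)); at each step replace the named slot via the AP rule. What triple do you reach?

start (-4,-2,-4) = (f(1,0),f(0,1),f(1,1))
replace slot 2: 2·((-4)+(-4)) − (-2) = -14 → (-4,-14,-4)
replace slot 1: 2·((-14)+(-4)) − (-4) = -32 → (-32,-14,-4)
replace slot 2: 2·((-32)+(-4)) − (-14) = -58 → (-32,-58,-4)
replace slot 3: 2·((-32)+(-58)) − (-4) = -176 → (-32,-58,-176)

-32,-58,-176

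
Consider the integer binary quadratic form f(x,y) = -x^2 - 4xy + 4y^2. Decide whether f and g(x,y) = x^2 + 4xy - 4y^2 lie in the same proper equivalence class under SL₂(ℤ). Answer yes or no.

D₁ = 32, D₂ = 32
river cycle of f (length 2): (4, 4, -1), (-1, 4, 4)
river cycle of g (length 2): (-4, 4, 1), (1, 4, -4)
cycles differ ⇒ inequivalent

no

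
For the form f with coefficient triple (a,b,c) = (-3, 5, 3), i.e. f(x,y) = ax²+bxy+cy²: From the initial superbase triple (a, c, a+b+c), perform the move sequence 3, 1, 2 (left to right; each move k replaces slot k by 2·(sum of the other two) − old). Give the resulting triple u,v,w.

start (-3,3,5) = (f(1,0),f(0,1),f(1,1))
replace slot 3: 2·((-3)+3) − 5 = -5 → (-3,3,-5)
replace slot 1: 2·(3+(-5)) − (-3) = -1 → (-1,3,-5)
replace slot 2: 2·((-1)+(-5)) − 3 = -15 → (-1,-15,-5)

-1,-15,-5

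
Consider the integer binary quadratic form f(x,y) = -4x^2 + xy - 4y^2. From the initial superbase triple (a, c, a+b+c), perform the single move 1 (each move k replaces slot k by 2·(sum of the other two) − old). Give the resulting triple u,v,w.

start (-4,-4,-7) = (f(1,0),f(0,1),f(1,1))
replace slot 1: 2·((-4)+(-7)) − (-4) = -18 → (-18,-4,-7)

-18,-4,-7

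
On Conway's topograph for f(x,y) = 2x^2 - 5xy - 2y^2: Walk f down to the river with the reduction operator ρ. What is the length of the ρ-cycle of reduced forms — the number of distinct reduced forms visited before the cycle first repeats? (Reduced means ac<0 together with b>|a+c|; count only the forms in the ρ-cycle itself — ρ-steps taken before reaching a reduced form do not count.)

D = 41, ⌊√D⌋ = 6
descent: ρ → (-2,5,2)  [lands on river]
river: ρ → (2,3,-4)
river: ρ → (-4,5,1)
river: ρ → (1,5,-4)
river: ρ → (-4,3,2)
river: ρ → (2,5,-2)
river: ρ → (-2,3,4)
river: ρ → (4,5,-1)
river: ρ → (-1,5,4)
river: ρ → (4,3,-2)
ρ-cycle length = 10 (tail of 1 descent step not counted)

10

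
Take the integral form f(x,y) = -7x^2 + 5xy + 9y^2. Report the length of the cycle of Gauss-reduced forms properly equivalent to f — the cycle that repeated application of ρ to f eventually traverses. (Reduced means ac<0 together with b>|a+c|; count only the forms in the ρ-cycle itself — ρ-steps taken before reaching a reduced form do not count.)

D = 277, ⌊√D⌋ = 16
river: ρ → (9,13,-3)
river: ρ → (-3,11,13)
river: ρ → (13,15,-1)
river: ρ → (-1,15,13)
river: ρ → (13,11,-3)
river: ρ → (-3,13,9)
river: ρ → (9,5,-7)
river: ρ → (-7,9,7)
river: ρ → (7,5,-9)
river: ρ → (-9,13,3)
river: ρ → (3,11,-13)
river: ρ → (-13,15,1)
river: ρ → (1,15,-13)
river: ρ → (-13,11,3)
river: ρ → (3,13,-9)
river: ρ → (-9,5,7)
river: ρ → (7,9,-7)
river: ρ → (-7,5,9)
ρ-cycle length = 18 (tail of 0 descent steps not counted)

18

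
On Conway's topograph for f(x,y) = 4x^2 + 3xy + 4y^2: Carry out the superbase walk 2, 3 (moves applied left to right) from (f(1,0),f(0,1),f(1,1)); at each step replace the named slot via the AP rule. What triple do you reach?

start (4,4,11) = (f(1,0),f(0,1),f(1,1))
replace slot 2: 2·(4+11) − 4 = 26 → (4,26,11)
replace slot 3: 2·(4+26) − 11 = 49 → (4,26,49)

4,26,49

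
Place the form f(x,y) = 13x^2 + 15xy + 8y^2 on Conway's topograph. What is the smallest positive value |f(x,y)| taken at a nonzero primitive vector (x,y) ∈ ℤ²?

translate: b→-11 (≡15 mod 26), so (13,15,8)→(13,-11,6)
flip: (13,-11,6)→(6,11,13)
translate: b→-1 (≡11 mod 12), so (6,11,13)→(6,-1,8)
reduced (well bottom): (6,-1,8) with a≤c, −a<b≤a
well minimum = a = 6

6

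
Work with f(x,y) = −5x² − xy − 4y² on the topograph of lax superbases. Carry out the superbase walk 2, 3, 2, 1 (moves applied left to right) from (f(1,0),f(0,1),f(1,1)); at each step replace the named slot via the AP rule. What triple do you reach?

start (-5,-4,-10) = (f(1,0),f(0,1),f(1,1))
replace slot 2: 2·((-5)+(-10)) − (-4) = -26 → (-5,-26,-10)
replace slot 3: 2·((-5)+(-26)) − (-10) = -52 → (-5,-26,-52)
replace slot 2: 2·((-5)+(-52)) − (-26) = -88 → (-5,-88,-52)
replace slot 1: 2·((-88)+(-52)) − (-5) = -275 → (-275,-88,-52)

-275,-88,-52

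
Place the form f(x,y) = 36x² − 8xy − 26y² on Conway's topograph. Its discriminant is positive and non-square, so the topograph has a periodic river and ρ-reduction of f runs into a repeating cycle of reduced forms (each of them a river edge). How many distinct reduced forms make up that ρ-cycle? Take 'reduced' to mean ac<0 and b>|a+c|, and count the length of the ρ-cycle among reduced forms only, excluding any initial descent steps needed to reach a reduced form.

D = 3808, ⌊√D⌋ = 61
descent: ρ → (-26,60,2)  [lands on river]
river: ρ → (2,60,-26)
river: ρ → (-26,44,18)
river: ρ → (18,28,-42)
river: ρ → (-42,56,4)
river: ρ → (4,56,-42)
river: ρ → (-42,28,18)
river: ρ → (18,44,-26)
ρ-cycle length = 8 (tail of 1 descent step not counted)

8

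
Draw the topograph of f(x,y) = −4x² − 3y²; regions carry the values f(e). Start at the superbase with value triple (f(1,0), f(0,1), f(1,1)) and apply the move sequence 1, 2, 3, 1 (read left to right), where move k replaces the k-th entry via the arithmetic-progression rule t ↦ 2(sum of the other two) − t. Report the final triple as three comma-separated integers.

start (-4,-3,-7) = (f(1,0),f(0,1),f(1,1))
replace slot 1: 2·((-3)+(-7)) − (-4) = -16 → (-16,-3,-7)
replace slot 2: 2·((-16)+(-7)) − (-3) = -43 → (-16,-43,-7)
replace slot 3: 2·((-16)+(-43)) − (-7) = -111 → (-16,-43,-111)
replace slot 1: 2·((-43)+(-111)) − (-16) = -292 → (-292,-43,-111)

-292,-43,-111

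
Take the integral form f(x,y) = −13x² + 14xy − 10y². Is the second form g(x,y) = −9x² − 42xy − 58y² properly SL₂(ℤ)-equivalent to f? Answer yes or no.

D₁ = -324, D₂ = -324
f is negative-definite; reduce −f:
−f: translate: b→12 (≡-14 mod 26), so (13,-14,10)→(13,12,9)
−f: flip: (13,12,9)→(9,-12,13)
−f: translate: b→6 (≡-12 mod 18), so (9,-12,13)→(9,6,10)
−f: reduced (well bottom): (9,6,10) with a≤c, −a<b≤a
flip sign back: reduced form of f is (-9,-6,-10)
g is negative-definite; reduce −g:
−g: translate: b→6 (≡42 mod 18), so (9,42,58)→(9,6,10)
−g: reduced (well bottom): (9,6,10) with a≤c, −a<b≤a
flip sign back: reduced form of g is (-9,-6,-10)
reduced forms (-9, -6, -10) vs (-9, -6, -10) ⇒ equivalent

yes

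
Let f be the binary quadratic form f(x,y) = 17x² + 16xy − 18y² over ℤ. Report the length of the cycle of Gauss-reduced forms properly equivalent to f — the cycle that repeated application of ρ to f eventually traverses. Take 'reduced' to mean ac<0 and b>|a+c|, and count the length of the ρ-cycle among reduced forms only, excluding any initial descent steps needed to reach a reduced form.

D = 1480, ⌊√D⌋ = 38
river: ρ → (-18,20,15)
river: ρ → (15,10,-23)
river: ρ → (-23,36,2)
river: ρ → (2,36,-23)
river: ρ → (-23,10,15)
river: ρ → (15,20,-18)
river: ρ → (-18,16,17)
river: ρ → (17,18,-17)
river: ρ → (-17,16,18)
river: ρ → (18,20,-15)
river: ρ → (-15,10,23)
river: ρ → (23,36,-2)
river: ρ → (-2,36,23)
river: ρ → (23,10,-15)
river: ρ → (-15,20,18)
river: ρ → (18,16,-17)
river: ρ → (-17,18,17)
river: ρ → (17,16,-18)
ρ-cycle length = 18 (tail of 0 descent steps not counted)

18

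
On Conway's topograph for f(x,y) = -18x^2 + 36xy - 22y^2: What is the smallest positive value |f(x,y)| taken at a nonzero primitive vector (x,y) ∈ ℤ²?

translate: b→0 (≡-36 mod 36), so (18,-36,22)→(18,0,4)
flip: (18,0,4)→(4,0,18)
reduced (well bottom): (4,0,18) with a≤c, −a<b≤a
well minimum |f| = |-4| = 4 (negative-definite)

4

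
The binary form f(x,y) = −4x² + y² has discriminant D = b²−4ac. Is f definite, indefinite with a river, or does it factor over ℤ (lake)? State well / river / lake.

D = b²−4ac = 0² − 4·(-4)·1 = 16
D = 4² is a perfect square ⇒ form factors over ℤ ⇒ lakes

lake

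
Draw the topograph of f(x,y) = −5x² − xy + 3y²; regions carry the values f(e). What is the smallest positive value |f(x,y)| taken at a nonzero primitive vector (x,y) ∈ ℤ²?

descent: ρ → (3,7,-1)  [lands on river]
river: ρ → (-1,7,3)
river: ρ → (3,5,-3)
river: ρ → (-3,7,1)
river: ρ → (1,7,-3)
river: ρ → (-3,5,3)
closes: descent 1, river 6
min |a| on river = 1

1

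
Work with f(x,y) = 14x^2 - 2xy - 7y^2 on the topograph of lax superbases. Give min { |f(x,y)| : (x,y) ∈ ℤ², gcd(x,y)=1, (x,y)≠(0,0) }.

descent: ρ → (-7,16,5)  [lands on river]
river: ρ → (5,14,-10)
river: ρ → (-10,6,9)
river: ρ → (9,12,-7)
closes: descent 1, river 4
min |a| on river = 5

5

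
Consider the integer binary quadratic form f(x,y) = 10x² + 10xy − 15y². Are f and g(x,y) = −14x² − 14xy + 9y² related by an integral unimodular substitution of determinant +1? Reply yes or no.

D₁ = 700, D₂ = 700
river cycle of f (length 4): (-15, 20, 5), (5, 20, -15), (-15, 10, 10), (10, 10, -15)
river cycle of g (length 6): (9, 14, -14), (-14, 14, 9), (9, 22, -6), (-6, 26, 1), (1, 26, -6), (-6, 22, 9)
cycles differ ⇒ inequivalent

no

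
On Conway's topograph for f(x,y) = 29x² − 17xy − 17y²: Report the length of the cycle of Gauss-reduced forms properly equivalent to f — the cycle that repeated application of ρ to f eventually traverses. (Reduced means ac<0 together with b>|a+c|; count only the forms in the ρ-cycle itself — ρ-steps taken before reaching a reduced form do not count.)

D = 2261, ⌊√D⌋ = 47
descent: ρ → (-17,17,29)  [lands on river]
river: ρ → (29,41,-5)
river: ρ → (-5,39,37)
river: ρ → (37,35,-7)
river: ρ → (-7,35,37)
river: ρ → (37,39,-5)
river: ρ → (-5,41,29)
river: ρ → (29,17,-17)
ρ-cycle length = 8 (tail of 1 descent step not counted)

8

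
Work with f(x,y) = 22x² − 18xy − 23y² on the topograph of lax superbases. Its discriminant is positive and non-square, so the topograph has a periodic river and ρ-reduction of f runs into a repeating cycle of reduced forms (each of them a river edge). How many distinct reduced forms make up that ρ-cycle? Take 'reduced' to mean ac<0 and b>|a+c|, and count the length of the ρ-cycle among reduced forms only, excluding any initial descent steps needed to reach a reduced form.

D = 2348, ⌊√D⌋ = 48
descent: ρ → (-23,18,22)  [lands on river]
river: ρ → (22,26,-19)
river: ρ → (-19,12,29)
river: ρ → (29,46,-2)
river: ρ → (-2,46,29)
river: ρ → (29,12,-19)
river: ρ → (-19,26,22)
river: ρ → (22,18,-23)
river: ρ → (-23,28,17)
river: ρ → (17,40,-11)
river: ρ → (-11,48,1)
river: ρ → (1,48,-11)
river: ρ → (-11,40,17)
river: ρ → (17,28,-23)
ρ-cycle length = 14 (tail of 1 descent step not counted)

14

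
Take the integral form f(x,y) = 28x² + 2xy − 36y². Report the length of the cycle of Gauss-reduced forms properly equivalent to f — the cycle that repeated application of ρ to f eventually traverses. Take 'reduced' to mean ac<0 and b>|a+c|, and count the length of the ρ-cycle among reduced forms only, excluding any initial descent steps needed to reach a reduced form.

D = 4036, ⌊√D⌋ = 63
descent: ρ → (-36,-2,28)
descent: ρ → (28,58,-6)  [lands on river]
river: ρ → (-6,62,8)
river: ρ → (8,50,-48)
river: ρ → (-48,46,10)
river: ρ → (10,54,-28)
river: ρ → (-28,58,6)
river: ρ → (6,62,-8)
river: ρ → (-8,50,48)
river: ρ → (48,46,-10)
river: ρ → (-10,54,28)
ρ-cycle length = 10 (tail of 2 descent steps not counted)

10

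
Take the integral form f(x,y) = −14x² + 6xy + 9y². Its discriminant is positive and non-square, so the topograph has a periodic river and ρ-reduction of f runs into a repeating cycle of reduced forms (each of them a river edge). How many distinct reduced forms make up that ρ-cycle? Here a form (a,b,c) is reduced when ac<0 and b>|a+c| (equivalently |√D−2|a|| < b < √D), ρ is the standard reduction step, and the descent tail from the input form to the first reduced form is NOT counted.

D = 540, ⌊√D⌋ = 23
river: ρ → (9,12,-11)
river: ρ → (-11,10,10)
river: ρ → (10,10,-11)
river: ρ → (-11,12,9)
river: ρ → (9,6,-14)
river: ρ → (-14,22,1)
river: ρ → (1,22,-14)
river: ρ → (-14,6,9)
ρ-cycle length = 8 (tail of 0 descent steps not counted)

8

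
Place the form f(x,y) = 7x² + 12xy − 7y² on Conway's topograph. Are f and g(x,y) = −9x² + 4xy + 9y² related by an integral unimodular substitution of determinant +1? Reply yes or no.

D₁ = 340, D₂ = 340
river cycle of f (length 14): (-7, 16, 3), (3, 14, -12), (-12, 10, 5), (5, 10, -12), (-12, 14, 3), (3, 16, -7), (-7, 12, 7), (7, 16, -3), (-3, 14, 12), (12, 10, -5), … (4 more)
river cycle of g (length 10): (9, 14, -4), (-4, 18, 1), (1, 18, -4), (-4, 14, 9), (9, 4, -9), (-9, 14, 4), (4, 18, -1), (-1, 18, 4), (4, 14, -9), (-9, 4, 9)
cycles differ ⇒ inequivalent

no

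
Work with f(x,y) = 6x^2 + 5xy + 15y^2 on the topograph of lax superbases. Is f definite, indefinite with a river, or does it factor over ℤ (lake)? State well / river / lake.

D = b²−4ac = 5² − 4·6·15 = -335
D < 0 ⇒ definite ⇒ every region one sign ⇒ single well

well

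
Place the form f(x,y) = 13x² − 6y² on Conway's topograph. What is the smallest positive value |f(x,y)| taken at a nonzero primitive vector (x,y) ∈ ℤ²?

descent: ρ → (-6,12,7)  [lands on river]
river: ρ → (7,16,-2)
river: ρ → (-2,16,7)
river: ρ → (7,12,-6)
closes: descent 1, river 4
min |a| on river = 2

2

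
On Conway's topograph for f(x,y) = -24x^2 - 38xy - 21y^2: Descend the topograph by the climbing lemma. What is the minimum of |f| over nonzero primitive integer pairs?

translate: b→-10 (≡38 mod 48), so (24,38,21)→(24,-10,7)
flip: (24,-10,7)→(7,10,24)
translate: b→-4 (≡10 mod 14), so (7,10,24)→(7,-4,21)
reduced (well bottom): (7,-4,21) with a≤c, −a<b≤a
well minimum |f| = |-7| = 7 (negative-definite)

7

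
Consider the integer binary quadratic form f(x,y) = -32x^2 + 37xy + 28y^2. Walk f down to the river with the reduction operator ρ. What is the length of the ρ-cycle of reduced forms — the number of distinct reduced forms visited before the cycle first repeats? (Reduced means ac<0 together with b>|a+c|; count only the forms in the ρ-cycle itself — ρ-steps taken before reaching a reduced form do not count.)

D = 4953, ⌊√D⌋ = 70
river: ρ → (28,19,-41)
river: ρ → (-41,63,6)
river: ρ → (6,69,-8)
river: ρ → (-8,59,46)
river: ρ → (46,33,-21)
river: ρ → (-21,51,28)
river: ρ → (28,61,-11)
river: ρ → (-11,49,58)
river: ρ → (58,67,-2)
river: ρ → (-2,69,24)
river: ρ → (24,27,-44)
river: ρ → (-44,61,7)
river: ρ → (7,65,-26)
river: ρ → (-26,39,33)
river: ρ → (33,27,-32)
river: ρ → (-32,37,28)
ρ-cycle length = 16 (tail of 0 descent steps not counted)

16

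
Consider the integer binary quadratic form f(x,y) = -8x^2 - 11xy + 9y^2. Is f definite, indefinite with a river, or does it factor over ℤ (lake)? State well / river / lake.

D = b²−4ac = (-11)² − 4·(-8)·9 = 409
D > 0 non-square ⇒ indefinite ⇒ periodic river

river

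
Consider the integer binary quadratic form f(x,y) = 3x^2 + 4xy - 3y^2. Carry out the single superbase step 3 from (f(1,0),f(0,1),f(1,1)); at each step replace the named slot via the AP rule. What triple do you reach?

start (3,-3,4) = (f(1,0),f(0,1),f(1,1))
replace slot 3: 2·(3+(-3)) − 4 = -4 → (3,-3,-4)

3,-3,-4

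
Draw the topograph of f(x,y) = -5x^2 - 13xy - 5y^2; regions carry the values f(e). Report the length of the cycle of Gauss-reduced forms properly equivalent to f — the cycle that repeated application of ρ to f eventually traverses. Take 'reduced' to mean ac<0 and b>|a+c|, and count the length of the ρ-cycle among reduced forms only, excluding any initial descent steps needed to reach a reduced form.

D = 69, ⌊√D⌋ = 8
descent: ρ → (-5,3,3)  [lands on river]
river: ρ → (3,3,-5)
river: ρ → (-5,7,1)
river: ρ → (1,7,-5)
ρ-cycle length = 4 (tail of 1 descent step not counted)

4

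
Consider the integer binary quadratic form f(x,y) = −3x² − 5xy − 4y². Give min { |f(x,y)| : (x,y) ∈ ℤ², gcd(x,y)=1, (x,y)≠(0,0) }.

translate: b→-1 (≡5 mod 6), so (3,5,4)→(3,-1,2)
flip: (3,-1,2)→(2,1,3)
reduced (well bottom): (2,1,3) with a≤c, −a<b≤a
well minimum |f| = |-2| = 2 (negative-definite)

2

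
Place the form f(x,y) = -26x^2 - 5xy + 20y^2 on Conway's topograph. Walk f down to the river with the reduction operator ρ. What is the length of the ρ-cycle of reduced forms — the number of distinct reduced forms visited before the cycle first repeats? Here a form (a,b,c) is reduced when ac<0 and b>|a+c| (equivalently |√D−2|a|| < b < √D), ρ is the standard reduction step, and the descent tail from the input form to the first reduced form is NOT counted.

D = 2105, ⌊√D⌋ = 45
descent: ρ → (20,45,-1)  [lands on river]
river: ρ → (-1,45,20)
river: ρ → (20,35,-11)
river: ρ → (-11,31,26)
river: ρ → (26,21,-16)
river: ρ → (-16,43,4)
river: ρ → (4,45,-5)
river: ρ → (-5,45,4)
river: ρ → (4,43,-16)
river: ρ → (-16,21,26)
river: ρ → (26,31,-11)
river: ρ → (-11,35,20)
ρ-cycle length = 12 (tail of 1 descent step not counted)

12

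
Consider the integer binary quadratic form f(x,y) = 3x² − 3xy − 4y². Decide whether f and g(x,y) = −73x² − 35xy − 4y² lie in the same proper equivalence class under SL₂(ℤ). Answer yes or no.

D₁ = 57, D₂ = 57
river cycle of f (length 6): (-4, 3, 3), (3, 3, -4), (-4, 5, 2), (2, 7, -1), (-1, 7, 2), (2, 5, -4)
river cycle of g (length 6): (-4, 3, 3), (3, 3, -4), (-4, 5, 2), (2, 7, -1), (-1, 7, 2), (2, 5, -4)
cycles coincide ⇒ equivalent

yes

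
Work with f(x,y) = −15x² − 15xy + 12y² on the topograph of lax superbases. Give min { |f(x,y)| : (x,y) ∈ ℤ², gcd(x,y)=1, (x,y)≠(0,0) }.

descent: ρ → (12,15,-15)  [lands on river]
river: ρ → (-15,15,12)
river: ρ → (12,9,-18)
river: ρ → (-18,27,3)
river: ρ → (3,27,-18)
river: ρ → (-18,9,12)
closes: descent 1, river 6
min |a| on river = 3

3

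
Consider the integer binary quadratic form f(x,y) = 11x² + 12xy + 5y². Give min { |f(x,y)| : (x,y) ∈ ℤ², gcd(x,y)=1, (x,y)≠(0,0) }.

translate: b→-10 (≡12 mod 22), so (11,12,5)→(11,-10,4)
flip: (11,-10,4)→(4,10,11)
translate: b→2 (≡10 mod 8), so (4,10,11)→(4,2,5)
reduced (well bottom): (4,2,5) with a≤c, −a<b≤a
well minimum = a = 4

4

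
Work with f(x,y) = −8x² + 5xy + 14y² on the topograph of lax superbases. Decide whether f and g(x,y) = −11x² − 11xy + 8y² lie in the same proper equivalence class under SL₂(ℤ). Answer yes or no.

D₁ = 473, D₂ = 473
river cycle of f (length 4): (-8, 21, 1), (1, 21, -8), (-8, 11, 11), (11, 11, -8)
river cycle of g (length 4): (8, 11, -11), (-11, 11, 8), (8, 21, -1), (-1, 21, 8)
cycles differ ⇒ inequivalent

no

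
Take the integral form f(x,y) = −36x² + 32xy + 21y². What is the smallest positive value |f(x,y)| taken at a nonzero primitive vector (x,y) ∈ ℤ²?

river: ρ → (21,52,-16)
river: ρ → (-16,44,33)
river: ρ → (33,22,-27)
river: ρ → (-27,32,28)
river: ρ → (28,24,-31)
river: ρ → (-31,38,21)
river: ρ → (21,46,-23)
river: ρ → (-23,46,21)
river: ρ → (21,38,-31)
river: ρ → (-31,24,28)
river: ρ → (28,32,-27)
river: ρ → (-27,22,33)
river: ρ → (33,44,-16)
river: ρ → (-16,52,21)
river: ρ → (21,32,-36)
river: ρ → (-36,40,17)
river: ρ → (17,62,-3)
river: ρ → (-3,58,57)
river: ρ → (57,56,-4)
river: ρ → (-4,56,57)
river: ρ → (57,58,-3)
river: ρ → (-3,62,17)
river: ρ → (17,40,-36)
river: ρ → (-36,32,21)
closes: descent 0, river 24
min |a| on river = 3

3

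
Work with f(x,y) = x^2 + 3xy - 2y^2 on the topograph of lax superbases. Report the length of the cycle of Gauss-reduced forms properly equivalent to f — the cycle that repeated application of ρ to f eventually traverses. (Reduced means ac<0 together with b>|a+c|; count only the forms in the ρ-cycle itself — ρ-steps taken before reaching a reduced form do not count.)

D = 17, ⌊√D⌋ = 4
river: ρ → (-2,1,2)
river: ρ → (2,3,-1)
river: ρ → (-1,3,2)
river: ρ → (2,1,-2)
river: ρ → (-2,3,1)
river: ρ → (1,3,-2)
ρ-cycle length = 6 (tail of 0 descent steps not counted)

6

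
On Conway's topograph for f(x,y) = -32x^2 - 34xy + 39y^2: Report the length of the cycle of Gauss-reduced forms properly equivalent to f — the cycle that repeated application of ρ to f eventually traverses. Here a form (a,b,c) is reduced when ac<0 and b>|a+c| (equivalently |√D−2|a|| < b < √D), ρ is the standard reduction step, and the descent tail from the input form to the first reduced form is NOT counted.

D = 6148, ⌊√D⌋ = 78
descent: ρ → (39,34,-32)  [lands on river]
river: ρ → (-32,30,41)
river: ρ → (41,52,-21)
river: ρ → (-21,74,8)
river: ρ → (8,70,-39)
river: ρ → (-39,8,39)
river: ρ → (39,70,-8)
river: ρ → (-8,74,21)
river: ρ → (21,52,-41)
river: ρ → (-41,30,32)
river: ρ → (32,34,-39)
river: ρ → (-39,44,27)
river: ρ → (27,64,-19)
river: ρ → (-19,50,48)
river: ρ → (48,46,-21)
river: ρ → (-21,38,56)
river: ρ → (56,74,-3)
river: ρ → (-3,76,31)
river: ρ → (31,48,-31)
river: ρ → (-31,76,3)
river: ρ → (3,74,-56)
river: ρ → (-56,38,21)
river: ρ → (21,46,-48)
river: ρ → (-48,50,19)
river: ρ → (19,64,-27)
river: ρ → (-27,44,39)
ρ-cycle length = 26 (tail of 1 descent step not counted)

26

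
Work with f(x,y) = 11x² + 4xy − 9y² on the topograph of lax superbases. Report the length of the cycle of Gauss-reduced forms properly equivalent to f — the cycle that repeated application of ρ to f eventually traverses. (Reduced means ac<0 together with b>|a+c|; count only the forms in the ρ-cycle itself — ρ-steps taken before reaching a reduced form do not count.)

D = 412, ⌊√D⌋ = 20
river: ρ → (-9,14,6)
river: ρ → (6,10,-13)
river: ρ → (-13,16,3)
river: ρ → (3,20,-1)
river: ρ → (-1,20,3)
river: ρ → (3,16,-13)
river: ρ → (-13,10,6)
river: ρ → (6,14,-9)
river: ρ → (-9,4,11)
river: ρ → (11,18,-2)
river: ρ → (-2,18,11)
river: ρ → (11,4,-9)
ρ-cycle length = 12 (tail of 0 descent steps not counted)

12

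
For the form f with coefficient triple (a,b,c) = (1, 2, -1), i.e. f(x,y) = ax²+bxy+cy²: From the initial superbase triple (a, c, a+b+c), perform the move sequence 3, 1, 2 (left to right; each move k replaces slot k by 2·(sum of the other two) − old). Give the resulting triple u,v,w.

start (1,-1,2) = (f(1,0),f(0,1),f(1,1))
replace slot 3: 2·(1+(-1)) − 2 = -2 → (1,-1,-2)
replace slot 1: 2·((-1)+(-2)) − 1 = -7 → (-7,-1,-2)
replace slot 2: 2·((-7)+(-2)) − (-1) = -17 → (-7,-17,-2)

-7,-17,-2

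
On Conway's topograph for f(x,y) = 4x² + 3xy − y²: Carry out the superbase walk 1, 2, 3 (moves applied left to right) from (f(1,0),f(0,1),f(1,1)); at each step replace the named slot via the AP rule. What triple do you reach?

start (4,-1,6) = (f(1,0),f(0,1),f(1,1))
replace slot 1: 2·((-1)+6) − 4 = 6 → (6,-1,6)
replace slot 2: 2·(6+6) − (-1) = 25 → (6,25,6)
replace slot 3: 2·(6+25) − 6 = 56 → (6,25,56)

6,25,56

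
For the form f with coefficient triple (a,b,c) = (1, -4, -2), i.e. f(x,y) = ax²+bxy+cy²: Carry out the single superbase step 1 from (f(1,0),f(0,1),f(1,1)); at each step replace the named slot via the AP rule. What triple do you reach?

start (1,-2,-5) = (f(1,0),f(0,1),f(1,1))
replace slot 1: 2·((-2)+(-5)) − 1 = -15 → (-15,-2,-5)

-15,-2,-5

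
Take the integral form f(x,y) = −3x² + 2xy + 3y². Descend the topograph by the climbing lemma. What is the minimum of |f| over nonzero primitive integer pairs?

river: ρ → (3,4,-2)
river: ρ → (-2,4,3)
river: ρ → (3,2,-3)
river: ρ → (-3,4,2)
river: ρ → (2,4,-3)
river: ρ → (-3,2,3)
closes: descent 0, river 6
min |a| on river = 2

2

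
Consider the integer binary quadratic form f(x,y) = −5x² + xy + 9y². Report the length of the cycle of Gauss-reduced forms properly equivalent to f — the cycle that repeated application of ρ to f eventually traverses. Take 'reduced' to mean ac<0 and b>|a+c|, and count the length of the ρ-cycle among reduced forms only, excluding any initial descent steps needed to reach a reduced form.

D = 181, ⌊√D⌋ = 13
descent: ρ → (9,-1,-5)
descent: ρ → (-5,11,3)  [lands on river]
river: ρ → (3,13,-1)
river: ρ → (-1,13,3)
river: ρ → (3,11,-5)
river: ρ → (-5,9,5)
river: ρ → (5,11,-3)
river: ρ → (-3,13,1)
river: ρ → (1,13,-3)
river: ρ → (-3,11,5)
river: ρ → (5,9,-5)
ρ-cycle length = 10 (tail of 2 descent steps not counted)

10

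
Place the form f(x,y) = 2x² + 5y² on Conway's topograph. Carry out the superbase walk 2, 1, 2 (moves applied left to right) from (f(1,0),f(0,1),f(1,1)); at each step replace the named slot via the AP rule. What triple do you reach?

start (2,5,7) = (f(1,0),f(0,1),f(1,1))
replace slot 2: 2·(2+7) − 5 = 13 → (2,13,7)
replace slot 1: 2·(13+7) − 2 = 38 → (38,13,7)
replace slot 2: 2·(38+7) − 13 = 77 → (38,77,7)

38,77,7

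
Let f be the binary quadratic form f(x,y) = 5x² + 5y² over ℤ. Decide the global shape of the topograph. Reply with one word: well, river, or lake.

D = b²−4ac = 0² − 4·5·5 = -100
D < 0 ⇒ definite ⇒ every region one sign ⇒ single well

well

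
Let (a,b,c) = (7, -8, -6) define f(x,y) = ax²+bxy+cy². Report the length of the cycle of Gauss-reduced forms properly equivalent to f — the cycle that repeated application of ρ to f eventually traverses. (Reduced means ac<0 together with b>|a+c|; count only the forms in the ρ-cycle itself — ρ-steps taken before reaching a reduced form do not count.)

D = 232, ⌊√D⌋ = 15
descent: ρ → (-6,8,7)  [lands on river]
river: ρ → (7,6,-7)
river: ρ → (-7,8,6)
river: ρ → (6,4,-9)
river: ρ → (-9,14,1)
river: ρ → (1,14,-9)
river: ρ → (-9,4,6)
river: ρ → (6,8,-7)
river: ρ → (-7,6,7)
river: ρ → (7,8,-6)
river: ρ → (-6,4,9)
river: ρ → (9,14,-1)
river: ρ → (-1,14,9)
river: ρ → (9,4,-6)
ρ-cycle length = 14 (tail of 1 descent step not counted)

14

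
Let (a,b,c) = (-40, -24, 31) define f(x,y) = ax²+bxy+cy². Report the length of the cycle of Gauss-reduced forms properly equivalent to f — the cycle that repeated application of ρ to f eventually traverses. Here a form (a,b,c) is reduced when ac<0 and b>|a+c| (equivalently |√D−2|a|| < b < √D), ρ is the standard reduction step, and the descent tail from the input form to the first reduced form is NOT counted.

D = 5536, ⌊√D⌋ = 74
descent: ρ → (31,24,-40)  [lands on river]
river: ρ → (-40,56,15)
river: ρ → (15,64,-24)
river: ρ → (-24,32,47)
river: ρ → (47,62,-9)
river: ρ → (-9,64,40)
river: ρ → (40,16,-33)
river: ρ → (-33,50,23)
river: ρ → (23,42,-41)
river: ρ → (-41,40,24)
river: ρ → (24,56,-25)
river: ρ → (-25,44,36)
river: ρ → (36,28,-33)
river: ρ → (-33,38,31)
ρ-cycle length = 14 (tail of 1 descent step not counted)

14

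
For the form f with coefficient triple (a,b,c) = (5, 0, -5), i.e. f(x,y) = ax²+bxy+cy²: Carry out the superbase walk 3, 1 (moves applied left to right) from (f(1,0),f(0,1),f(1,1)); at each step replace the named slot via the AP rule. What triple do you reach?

start (5,-5,0) = (f(1,0),f(0,1),f(1,1))
replace slot 3: 2·(5+(-5)) − 0 = 0 → (5,-5,0)
replace slot 1: 2·((-5)+0) − 5 = -15 → (-15,-5,0)

-15,-5,0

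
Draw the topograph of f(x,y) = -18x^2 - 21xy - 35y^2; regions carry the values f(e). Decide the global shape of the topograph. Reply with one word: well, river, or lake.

D = b²−4ac = (-21)² − 4·(-18)·(-35) = -2079
D < 0 ⇒ definite ⇒ every region one sign ⇒ single well

well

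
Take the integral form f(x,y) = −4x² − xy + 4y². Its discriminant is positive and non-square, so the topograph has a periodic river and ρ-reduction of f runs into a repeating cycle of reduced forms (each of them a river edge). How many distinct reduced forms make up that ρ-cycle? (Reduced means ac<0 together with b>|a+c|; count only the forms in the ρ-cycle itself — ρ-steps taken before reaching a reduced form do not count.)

D = 65, ⌊√D⌋ = 8
descent: ρ → (4,1,-4)  [lands on river]
river: ρ → (-4,7,1)
river: ρ → (1,7,-4)
river: ρ → (-4,1,4)
river: ρ → (4,7,-1)
river: ρ → (-1,7,4)
ρ-cycle length = 6 (tail of 1 descent step not counted)

6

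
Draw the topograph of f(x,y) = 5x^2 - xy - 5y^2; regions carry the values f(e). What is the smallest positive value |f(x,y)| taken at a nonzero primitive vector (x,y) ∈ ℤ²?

descent: ρ → (-5,1,5)  [lands on river]
river: ρ → (5,9,-1)
river: ρ → (-1,9,5)
river: ρ → (5,1,-5)
river: ρ → (-5,9,1)
river: ρ → (1,9,-5)
closes: descent 1, river 6
min |a| on river = 1

1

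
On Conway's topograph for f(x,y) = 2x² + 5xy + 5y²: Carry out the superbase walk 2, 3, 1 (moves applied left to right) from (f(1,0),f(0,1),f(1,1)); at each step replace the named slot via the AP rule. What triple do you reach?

start (2,5,12) = (f(1,0),f(0,1),f(1,1))
replace slot 2: 2·(2+12) − 5 = 23 → (2,23,12)
replace slot 3: 2·(2+23) − 12 = 38 → (2,23,38)
replace slot 1: 2·(23+38) − 2 = 120 → (120,23,38)

120,23,38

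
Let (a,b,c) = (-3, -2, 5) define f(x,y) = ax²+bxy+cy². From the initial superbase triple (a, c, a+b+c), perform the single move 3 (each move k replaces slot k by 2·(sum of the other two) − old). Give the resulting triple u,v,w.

start (-3,5,0) = (f(1,0),f(0,1),f(1,1))
replace slot 3: 2·((-3)+5) − 0 = 4 → (-3,5,4)

-3,5,4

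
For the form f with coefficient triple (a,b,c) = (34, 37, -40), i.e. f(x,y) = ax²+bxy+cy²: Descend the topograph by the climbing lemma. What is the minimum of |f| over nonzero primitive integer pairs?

river: ρ → (-40,43,31)
river: ρ → (31,81,-2)
river: ρ → (-2,79,71)
river: ρ → (71,63,-10)
river: ρ → (-10,77,22)
river: ρ → (22,55,-43)
river: ρ → (-43,31,34)
river: ρ → (34,37,-40)
closes: descent 0, river 8
min |a| on river = 2

2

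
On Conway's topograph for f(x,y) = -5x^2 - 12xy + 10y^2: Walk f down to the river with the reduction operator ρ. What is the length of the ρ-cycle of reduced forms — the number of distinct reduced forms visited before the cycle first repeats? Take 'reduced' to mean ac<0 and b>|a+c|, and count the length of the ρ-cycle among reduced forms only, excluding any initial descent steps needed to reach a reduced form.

D = 344, ⌊√D⌋ = 18
descent: ρ → (10,12,-5)  [lands on river]
river: ρ → (-5,18,1)
river: ρ → (1,18,-5)
river: ρ → (-5,12,10)
river: ρ → (10,8,-7)
river: ρ → (-7,6,11)
river: ρ → (11,16,-2)
river: ρ → (-2,16,11)
river: ρ → (11,6,-7)
river: ρ → (-7,8,10)
ρ-cycle length = 10 (tail of 1 descent step not counted)

10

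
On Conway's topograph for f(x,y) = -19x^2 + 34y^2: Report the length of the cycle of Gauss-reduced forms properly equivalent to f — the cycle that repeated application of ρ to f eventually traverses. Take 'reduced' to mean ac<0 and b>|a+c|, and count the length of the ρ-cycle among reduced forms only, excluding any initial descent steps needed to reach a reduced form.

D = 2584, ⌊√D⌋ = 50
descent: ρ → (34,0,-19)
descent: ρ → (-19,38,15)  [lands on river]
river: ρ → (15,22,-35)
river: ρ → (-35,48,2)
river: ρ → (2,48,-35)
river: ρ → (-35,22,15)
river: ρ → (15,38,-19)
ρ-cycle length = 6 (tail of 2 descent steps not counted)

6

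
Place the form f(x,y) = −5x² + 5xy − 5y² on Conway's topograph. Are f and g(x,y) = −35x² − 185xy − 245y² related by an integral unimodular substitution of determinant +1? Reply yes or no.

D₁ = -75, D₂ = -75
f is negative-definite; reduce −f:
−f: translate: b→5 (≡-5 mod 10), so (5,-5,5)→(5,5,5)
−f: reduced (well bottom): (5,5,5) with a≤c, −a<b≤a
flip sign back: reduced form of f is (-5,-5,-5)
g is negative-definite; reduce −g:
−g: translate: b→-25 (≡185 mod 70), so (35,185,245)→(35,-25,5)
−g: flip: (35,-25,5)→(5,25,35)
−g: translate: b→5 (≡25 mod 10), so (5,25,35)→(5,5,5)
−g: reduced (well bottom): (5,5,5) with a≤c, −a<b≤a
flip sign back: reduced form of g is (-5,-5,-5)
reduced forms (-5, -5, -5) vs (-5, -5, -5) ⇒ equivalent

yes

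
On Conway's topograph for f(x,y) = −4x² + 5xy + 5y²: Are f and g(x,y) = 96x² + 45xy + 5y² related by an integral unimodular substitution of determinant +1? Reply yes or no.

D₁ = 105, D₂ = 105
river cycle of f (length 6): (5, 5, -4), (-4, 3, 6), (6, 9, -1), (-1, 9, 6), (6, 3, -4), (-4, 5, 5)
river cycle of g (length 6): (5, 5, -4), (-4, 3, 6), (6, 9, -1), (-1, 9, 6), (6, 3, -4), (-4, 5, 5)
cycles coincide ⇒ equivalent

yes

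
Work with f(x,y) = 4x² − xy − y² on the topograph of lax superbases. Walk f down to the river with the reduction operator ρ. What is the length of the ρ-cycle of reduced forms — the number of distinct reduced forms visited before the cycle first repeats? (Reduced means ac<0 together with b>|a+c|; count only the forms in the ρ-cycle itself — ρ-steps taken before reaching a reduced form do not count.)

D = 17, ⌊√D⌋ = 4
descent: ρ → (-1,3,2)  [lands on river]
river: ρ → (2,1,-2)
river: ρ → (-2,3,1)
river: ρ → (1,3,-2)
river: ρ → (-2,1,2)
river: ρ → (2,3,-1)
ρ-cycle length = 6 (tail of 1 descent step not counted)

6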